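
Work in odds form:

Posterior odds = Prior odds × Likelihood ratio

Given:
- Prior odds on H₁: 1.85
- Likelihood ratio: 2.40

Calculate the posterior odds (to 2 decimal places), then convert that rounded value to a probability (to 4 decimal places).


Step 1: Calculate posterior odds
Posterior odds = Prior odds × LR
               = 1.85 × 2.40
               = 4.44

Step 2: Convert to probability
P(H₁|E) = Posterior odds / (1 + Posterior odds)
       = 4.44 / (1 + 4.44)
       = 4.44 / 5.44
       = 0.8162

The evidence increased P(H₁) from 0.6491 to 0.8162.


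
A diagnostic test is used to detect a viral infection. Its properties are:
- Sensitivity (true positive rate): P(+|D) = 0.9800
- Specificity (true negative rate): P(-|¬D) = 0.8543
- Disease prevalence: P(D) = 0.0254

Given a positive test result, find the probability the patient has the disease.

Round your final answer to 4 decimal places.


Let D = has disease, + = positive test

Given:
- P(D) = 0.0254 (prevalence)
- P(+|D) = 0.9800 (sensitivity)
- P(-|¬D) = 0.8543 (specificity)
- P(+|¬D) = 0.1457 (false positive rate = 1 - specificity)

Step 1: Find P(+)
P(+) = P(+|D)P(D) + P(+|¬D)P(¬D)
     = 0.9800 × 0.0254 + 0.1457 × 0.9746
     = 0.02489200 + 0.14199922
     = 0.16689122

Step 2: Apply Bayes' theorem for P(D|+)
P(D|+) = P(+|D)P(D) / P(+)
       = 0.02489200 / 0.16689122
       = 0.1492


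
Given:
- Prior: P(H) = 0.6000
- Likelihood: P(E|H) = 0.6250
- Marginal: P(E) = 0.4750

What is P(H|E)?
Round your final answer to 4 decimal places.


Using Bayes' theorem:

P(H|E) = P(E|H) × P(H) / P(E)
       = 0.6250 × 0.6000 / 0.4750
       = 0.37500000 / 0.4750
       = 0.7895

The evidence strengthens our belief in H.
Prior: 0.6000 → Posterior: 0.7895


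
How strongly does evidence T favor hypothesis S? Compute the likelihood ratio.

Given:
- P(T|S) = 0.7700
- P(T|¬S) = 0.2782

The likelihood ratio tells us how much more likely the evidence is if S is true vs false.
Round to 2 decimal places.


Likelihood Ratio (LR) = P(T|S) / P(T|¬S)

LR = 0.7700 / 0.2782
   = 2.77

The evidence is 2.77 times more likely if S is true than if S is false.
Since LR > 1, the evidence supports S over ¬S.


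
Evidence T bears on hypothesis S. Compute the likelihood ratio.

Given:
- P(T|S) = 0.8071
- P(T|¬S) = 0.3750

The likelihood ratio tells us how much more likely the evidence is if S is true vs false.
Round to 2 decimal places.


Likelihood Ratio (LR) = P(T|S) / P(T|¬S)

LR = 0.8071 / 0.3750
   = 2.15

The evidence is 2.15 times more likely if S is true than if S is false.
Because LR exceeds 1, T is evidence for S.


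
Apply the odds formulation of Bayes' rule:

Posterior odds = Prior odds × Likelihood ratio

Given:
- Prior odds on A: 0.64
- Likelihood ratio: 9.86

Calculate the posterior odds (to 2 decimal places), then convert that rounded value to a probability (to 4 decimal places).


Step 1: Calculate posterior odds
Posterior odds = Prior odds × LR
               = 0.64 × 9.86
               = 6.31

Step 2: Convert to probability
P(A|E) = Posterior odds / (1 + Posterior odds)
       = 6.31 / (1 + 6.31)
       = 6.31 / 7.31
       = 0.8632

The evidence increased P(A) from 0.3902 to 0.8632.


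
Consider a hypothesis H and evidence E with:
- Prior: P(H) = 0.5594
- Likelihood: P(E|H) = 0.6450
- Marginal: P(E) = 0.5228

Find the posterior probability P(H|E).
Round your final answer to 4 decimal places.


Using Bayes' theorem:

P(H|E) = P(E|H) × P(H) / P(E)
       = 0.6450 × 0.5594 / 0.5228
       = 0.36081300 / 0.5228
       = 0.6902

The evidence strengthens our belief in H.
Prior: 0.5594 → Posterior: 0.6902


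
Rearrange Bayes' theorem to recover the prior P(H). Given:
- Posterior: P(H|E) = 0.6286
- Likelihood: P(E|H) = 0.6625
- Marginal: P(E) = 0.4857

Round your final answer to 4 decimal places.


From Bayes' theorem: P(H|E) = P(E|H) × P(H) / P(E)

Rearranging for P(H):
P(H) = P(H|E) × P(E) / P(E|H)
     = 0.6286 × 0.4857 / 0.6625
     = 0.30531102 / 0.6625
     = 0.4608


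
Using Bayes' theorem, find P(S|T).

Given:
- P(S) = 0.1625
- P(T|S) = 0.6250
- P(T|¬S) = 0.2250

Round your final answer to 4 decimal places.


Bayes' theorem: P(S|T) = P(T|S) × P(S) / P(T)

Step 1: Calculate P(T) using law of total probability
P(T) = P(T|S)P(S) + P(T|¬S)P(¬S)
     = 0.6250 × 0.1625 + 0.2250 × 0.8375
     = 0.10156250 + 0.18843750
     = 0.29000000

Step 2: Apply Bayes' theorem
P(S|T) = P(T|S) × P(S) / P(T)
       = 0.10156250 / 0.29000000
       = 0.3502


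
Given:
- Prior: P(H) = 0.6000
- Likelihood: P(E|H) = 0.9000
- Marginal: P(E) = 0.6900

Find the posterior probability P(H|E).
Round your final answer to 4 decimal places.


Using Bayes' theorem:

P(H|E) = P(E|H) × P(H) / P(E)
       = 0.9000 × 0.6000 / 0.6900
       = 0.54000000 / 0.6900
       = 0.7826

The evidence strengthens our belief in H.
Prior: 0.6000 → Posterior: 0.7826


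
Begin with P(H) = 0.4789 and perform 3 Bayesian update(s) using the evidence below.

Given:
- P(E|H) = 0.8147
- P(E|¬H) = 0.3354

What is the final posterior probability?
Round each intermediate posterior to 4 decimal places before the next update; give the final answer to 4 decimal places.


Sequential Bayesian updating:

Initial prior: P(H) = 0.4789

Update 1:
  P(E) = 0.8147 × 0.4789 + 0.3354 × 0.5211 = 0.39015983 + 0.17477694 = 0.56493677
  P(H|E) = 0.39015983 / 0.56493677 = 0.6906

Update 2:
  P(E) = 0.8147 × 0.6906 + 0.3354 × 0.3094 = 0.56263182 + 0.10377276 = 0.66640458
  P(H|E) = 0.56263182 / 0.66640458 = 0.8443

Update 3:
  P(E) = 0.8147 × 0.8443 + 0.3354 × 0.1557 = 0.68785121 + 0.05222178 = 0.74007299
  P(H|E) = 0.68785121 / 0.74007299 = 0.9294

Final posterior: 0.9294


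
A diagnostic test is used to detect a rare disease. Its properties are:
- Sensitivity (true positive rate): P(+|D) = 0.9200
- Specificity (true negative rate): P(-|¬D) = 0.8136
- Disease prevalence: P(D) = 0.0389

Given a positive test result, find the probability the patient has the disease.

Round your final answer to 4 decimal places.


Let D = has disease, + = positive test

Given:
- P(D) = 0.0389 (prevalence)
- P(+|D) = 0.9200 (sensitivity)
- P(-|¬D) = 0.8136 (specificity)
- P(+|¬D) = 0.1864 (false positive rate = 1 - specificity)

Step 1: Find P(+)
P(+) = P(+|D)P(D) + P(+|¬D)P(¬D)
     = 0.9200 × 0.0389 + 0.1864 × 0.9611
     = 0.03578800 + 0.17914904
     = 0.21493704

Step 2: Apply Bayes' theorem for P(D|+)
P(D|+) = P(+|D)P(D) / P(+)
       = 0.03578800 / 0.21493704
       = 0.1665


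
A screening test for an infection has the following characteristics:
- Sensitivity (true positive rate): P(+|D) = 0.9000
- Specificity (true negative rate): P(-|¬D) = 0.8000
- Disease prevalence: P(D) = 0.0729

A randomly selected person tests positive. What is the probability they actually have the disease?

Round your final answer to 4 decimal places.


Let D = has disease, + = positive test

Given:
- P(D) = 0.0729 (prevalence)
- P(+|D) = 0.9000 (sensitivity)
- P(-|¬D) = 0.8000 (specificity)
- P(+|¬D) = 0.2000 (false positive rate = 1 - specificity)

Step 1: Find P(+)
P(+) = P(+|D)P(D) + P(+|¬D)P(¬D)
     = 0.9000 × 0.0729 + 0.2000 × 0.9271
     = 0.06561000 + 0.18542000
     = 0.25103000

Step 2: Apply Bayes' theorem for P(D|+)
P(D|+) = P(+|D)P(D) / P(+)
       = 0.06561000 / 0.25103000
       = 0.2614


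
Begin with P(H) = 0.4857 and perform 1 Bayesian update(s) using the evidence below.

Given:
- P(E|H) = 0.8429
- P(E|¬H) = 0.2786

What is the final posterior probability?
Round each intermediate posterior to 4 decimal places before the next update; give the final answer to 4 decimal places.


Sequential Bayesian updating:

Initial prior: P(H) = 0.4857

Update 1:
  P(E) = 0.8429 × 0.4857 + 0.2786 × 0.5143 = 0.40939653 + 0.14328398 = 0.55268051
  P(H|E) = 0.40939653 / 0.55268051 = 0.7407

Final posterior: 0.7407


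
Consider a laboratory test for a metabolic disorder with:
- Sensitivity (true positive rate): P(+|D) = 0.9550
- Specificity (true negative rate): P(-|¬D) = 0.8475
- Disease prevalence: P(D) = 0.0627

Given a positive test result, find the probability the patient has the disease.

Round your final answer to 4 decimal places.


Let D = has disease, + = positive test

Given:
- P(D) = 0.0627 (prevalence)
- P(+|D) = 0.9550 (sensitivity)
- P(-|¬D) = 0.8475 (specificity)
- P(+|¬D) = 0.1525 (false positive rate = 1 - specificity)

Step 1: Find P(+)
P(+) = P(+|D)P(D) + P(+|¬D)P(¬D)
     = 0.9550 × 0.0627 + 0.1525 × 0.9373
     = 0.05987850 + 0.14293825
     = 0.20281675

Step 2: Apply Bayes' theorem for P(D|+)
P(D|+) = P(+|D)P(D) / P(+)
       = 0.05987850 / 0.20281675
       = 0.2952


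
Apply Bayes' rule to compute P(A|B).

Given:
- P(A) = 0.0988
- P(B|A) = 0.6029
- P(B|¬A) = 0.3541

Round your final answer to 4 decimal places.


Bayes' theorem: P(A|B) = P(B|A) × P(A) / P(B)

Step 1: Calculate P(B) using law of total probability
P(B) = P(B|A)P(A) + P(B|¬A)P(¬A)
     = 0.6029 × 0.0988 + 0.3541 × 0.9012
     = 0.05956652 + 0.31911492
     = 0.37868144

Step 2: Apply Bayes' theorem
P(A|B) = P(B|A) × P(A) / P(B)
       = 0.05956652 / 0.37868144
       = 0.1573


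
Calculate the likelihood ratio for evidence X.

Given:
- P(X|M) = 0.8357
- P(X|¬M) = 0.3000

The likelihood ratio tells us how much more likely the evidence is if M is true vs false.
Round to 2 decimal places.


Likelihood Ratio (LR) = P(X|M) / P(X|¬M)

LR = 0.8357 / 0.3000
   = 2.79

The evidence is 2.79 times more likely if M is true than if M is false.
Because LR exceeds 1, X is evidence for M.


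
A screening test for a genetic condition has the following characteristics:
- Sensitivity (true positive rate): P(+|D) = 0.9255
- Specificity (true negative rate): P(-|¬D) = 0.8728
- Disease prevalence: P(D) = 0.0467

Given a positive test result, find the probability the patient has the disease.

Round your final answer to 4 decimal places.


Let D = has disease, + = positive test

Given:
- P(D) = 0.0467 (prevalence)
- P(+|D) = 0.9255 (sensitivity)
- P(-|¬D) = 0.8728 (specificity)
- P(+|¬D) = 0.1272 (false positive rate = 1 - specificity)

Step 1: Find P(+)
P(+) = P(+|D)P(D) + P(+|¬D)P(¬D)
     = 0.9255 × 0.0467 + 0.1272 × 0.9533
     = 0.04322085 + 0.12125976
     = 0.16448061

Step 2: Apply Bayes' theorem for P(D|+)
P(D|+) = P(+|D)P(D) / P(+)
       = 0.04322085 / 0.16448061
       = 0.2628


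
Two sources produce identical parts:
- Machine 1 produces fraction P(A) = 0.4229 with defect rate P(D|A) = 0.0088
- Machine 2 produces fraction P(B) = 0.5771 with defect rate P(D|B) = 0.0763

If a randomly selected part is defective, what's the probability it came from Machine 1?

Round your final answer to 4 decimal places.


Let A = from Machine 1, D = defective

Given:
- P(A) = 0.4229, P(B) = 0.5771
- P(D|A) = 0.0088, P(D|B) = 0.0763

Step 1: Find P(D)
P(D) = P(D|A)P(A) + P(D|B)P(B)
     = 0.0088 × 0.4229 + 0.0763 × 0.5771
     = 0.00372152 + 0.04403273
     = 0.04775425

Step 2: Apply Bayes' theorem
P(A|D) = P(D|A)P(A) / P(D)
       = 0.00372152 / 0.04775425
       = 0.0779


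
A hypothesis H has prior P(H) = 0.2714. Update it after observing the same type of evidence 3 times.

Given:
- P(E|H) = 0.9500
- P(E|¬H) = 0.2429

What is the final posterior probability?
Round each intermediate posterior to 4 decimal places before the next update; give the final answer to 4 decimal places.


Sequential Bayesian updating:

Initial prior: P(H) = 0.2714

Update 1:
  P(E) = 0.9500 × 0.2714 + 0.2429 × 0.7286 = 0.25783000 + 0.17697694 = 0.43480694
  P(H|E) = 0.25783000 / 0.43480694 = 0.5930

Update 2:
  P(E) = 0.9500 × 0.5930 + 0.2429 × 0.4070 = 0.56335000 + 0.09886030 = 0.66221030
  P(H|E) = 0.56335000 / 0.66221030 = 0.8507

Update 3:
  P(E) = 0.9500 × 0.8507 + 0.2429 × 0.1493 = 0.80816500 + 0.03626497 = 0.84442997
  P(H|E) = 0.80816500 / 0.84442997 = 0.9571

Final posterior: 0.9571


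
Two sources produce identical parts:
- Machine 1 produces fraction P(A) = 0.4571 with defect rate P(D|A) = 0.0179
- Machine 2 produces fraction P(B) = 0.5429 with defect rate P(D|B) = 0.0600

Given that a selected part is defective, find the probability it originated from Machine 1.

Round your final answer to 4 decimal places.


Let A = from Machine 1, D = defective

Given:
- P(A) = 0.4571, P(B) = 0.5429
- P(D|A) = 0.0179, P(D|B) = 0.0600

Step 1: Find P(D)
P(D) = P(D|A)P(A) + P(D|B)P(B)
     = 0.0179 × 0.4571 + 0.0600 × 0.5429
     = 0.00818209 + 0.03257400
     = 0.04075609

Step 2: Apply Bayes' theorem
P(A|D) = P(D|A)P(A) / P(D)
       = 0.00818209 / 0.04075609
       = 0.2008


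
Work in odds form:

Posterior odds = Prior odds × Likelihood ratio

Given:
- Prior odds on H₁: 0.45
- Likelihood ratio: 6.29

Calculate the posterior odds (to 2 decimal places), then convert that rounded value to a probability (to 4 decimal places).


Step 1: Calculate posterior odds
Posterior odds = Prior odds × LR
               = 0.45 × 6.29
               = 2.83

Step 2: Convert to probability
P(H₁|E) = Posterior odds / (1 + Posterior odds)
       = 2.83 / (1 + 2.83)
       = 2.83 / 3.83
       = 0.7389

The evidence increased P(H₁) from 0.3103 to 0.7389.


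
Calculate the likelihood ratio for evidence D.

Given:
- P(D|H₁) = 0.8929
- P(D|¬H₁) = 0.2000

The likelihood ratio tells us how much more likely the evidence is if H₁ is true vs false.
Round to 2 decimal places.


Likelihood Ratio (LR) = P(D|H₁) / P(D|¬H₁)

LR = 0.8929 / 0.2000
   = 4.46

The evidence is 4.46 times more likely if H₁ is true than if H₁ is false.
Since LR > 1, the evidence supports H₁ over ¬H₁.


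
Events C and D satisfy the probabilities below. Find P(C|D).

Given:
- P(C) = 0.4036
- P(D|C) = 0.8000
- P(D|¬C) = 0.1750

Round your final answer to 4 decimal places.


Bayes' theorem: P(C|D) = P(D|C) × P(C) / P(D)

Step 1: Calculate P(D) using law of total probability
P(D) = P(D|C)P(C) + P(D|¬C)P(¬C)
     = 0.8000 × 0.4036 + 0.1750 × 0.5964
     = 0.32288000 + 0.10437000
     = 0.42725000

Step 2: Apply Bayes' theorem
P(C|D) = P(D|C) × P(C) / P(D)
       = 0.32288000 / 0.42725000
       = 0.7557


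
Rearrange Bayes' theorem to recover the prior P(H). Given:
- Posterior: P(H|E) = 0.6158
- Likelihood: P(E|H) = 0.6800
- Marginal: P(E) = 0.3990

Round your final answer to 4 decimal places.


From Bayes' theorem: P(H|E) = P(E|H) × P(H) / P(E)

Rearranging for P(H):
P(H) = P(H|E) × P(E) / P(E|H)
     = 0.6158 × 0.3990 / 0.6800
     = 0.24570420 / 0.6800
     = 0.3613


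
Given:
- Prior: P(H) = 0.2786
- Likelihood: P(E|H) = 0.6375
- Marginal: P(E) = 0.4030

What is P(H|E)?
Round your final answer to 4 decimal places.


Using Bayes' theorem:

P(H|E) = P(E|H) × P(H) / P(E)
       = 0.6375 × 0.2786 / 0.4030
       = 0.17760750 / 0.4030
       = 0.4407

The evidence strengthens our belief in H.
Prior: 0.2786 → Posterior: 0.4407


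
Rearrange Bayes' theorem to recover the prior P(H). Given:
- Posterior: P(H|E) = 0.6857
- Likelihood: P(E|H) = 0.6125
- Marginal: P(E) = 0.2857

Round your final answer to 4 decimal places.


From Bayes' theorem: P(H|E) = P(E|H) × P(H) / P(E)

Rearranging for P(H):
P(H) = P(H|E) × P(E) / P(E|H)
     = 0.6857 × 0.2857 / 0.6125
     = 0.19590449 / 0.6125
     = 0.3198


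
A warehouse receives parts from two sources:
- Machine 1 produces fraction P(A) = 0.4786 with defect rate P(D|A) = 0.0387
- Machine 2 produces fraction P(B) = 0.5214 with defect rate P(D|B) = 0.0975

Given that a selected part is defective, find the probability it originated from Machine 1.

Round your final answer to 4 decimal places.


Let A = from Machine 1, D = defective

Given:
- P(A) = 0.4786, P(B) = 0.5214
- P(D|A) = 0.0387, P(D|B) = 0.0975

Step 1: Find P(D)
P(D) = P(D|A)P(A) + P(D|B)P(B)
     = 0.0387 × 0.4786 + 0.0975 × 0.5214
     = 0.01852182 + 0.05083650
     = 0.06935832

Step 2: Apply Bayes' theorem
P(A|D) = P(D|A)P(A) / P(D)
       = 0.01852182 / 0.06935832
       = 0.2670


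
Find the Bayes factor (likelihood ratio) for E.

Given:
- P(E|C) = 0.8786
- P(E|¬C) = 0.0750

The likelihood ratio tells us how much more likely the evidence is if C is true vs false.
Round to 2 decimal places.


Likelihood Ratio (LR) = P(E|C) / P(E|¬C)

LR = 0.8786 / 0.0750
   = 11.71

The evidence is 11.71 times more likely if C is true than if C is false.
Because LR exceeds 1, E is evidence for C.


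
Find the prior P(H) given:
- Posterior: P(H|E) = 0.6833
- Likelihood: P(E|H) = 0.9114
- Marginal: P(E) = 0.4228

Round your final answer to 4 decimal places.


From Bayes' theorem: P(H|E) = P(E|H) × P(H) / P(E)

Rearranging for P(H):
P(H) = P(H|E) × P(E) / P(E|H)
     = 0.6833 × 0.4228 / 0.9114
     = 0.28889924 / 0.9114
     = 0.3170


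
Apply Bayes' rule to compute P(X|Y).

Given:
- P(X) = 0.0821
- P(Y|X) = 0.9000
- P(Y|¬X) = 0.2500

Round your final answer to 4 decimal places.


Bayes' theorem: P(X|Y) = P(Y|X) × P(X) / P(Y)

Step 1: Calculate P(Y) using law of total probability
P(Y) = P(Y|X)P(X) + P(Y|¬X)P(¬X)
     = 0.9000 × 0.0821 + 0.2500 × 0.9179
     = 0.07389000 + 0.22947500
     = 0.30336500

Step 2: Apply Bayes' theorem
P(X|Y) = P(Y|X) × P(X) / P(Y)
       = 0.07389000 / 0.30336500
       = 0.2436


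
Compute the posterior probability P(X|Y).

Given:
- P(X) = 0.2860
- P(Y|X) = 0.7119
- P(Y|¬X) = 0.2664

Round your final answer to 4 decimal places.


Bayes' theorem: P(X|Y) = P(Y|X) × P(X) / P(Y)

Step 1: Calculate P(Y) using law of total probability
P(Y) = P(Y|X)P(X) + P(Y|¬X)P(¬X)
     = 0.7119 × 0.2860 + 0.2664 × 0.7140
     = 0.20360340 + 0.19020960
     = 0.39381300

Step 2: Apply Bayes' theorem
P(X|Y) = P(Y|X) × P(X) / P(Y)
       = 0.20360340 / 0.39381300
       = 0.5170


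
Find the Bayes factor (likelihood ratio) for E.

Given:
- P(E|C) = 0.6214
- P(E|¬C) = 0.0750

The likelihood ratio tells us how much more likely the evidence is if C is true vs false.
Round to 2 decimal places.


Likelihood Ratio (LR) = P(E|C) / P(E|¬C)

LR = 0.6214 / 0.0750
   = 8.29

The evidence is 8.29 times more likely if C is true than if C is false.
Since LR > 1, the evidence supports C over ¬C.


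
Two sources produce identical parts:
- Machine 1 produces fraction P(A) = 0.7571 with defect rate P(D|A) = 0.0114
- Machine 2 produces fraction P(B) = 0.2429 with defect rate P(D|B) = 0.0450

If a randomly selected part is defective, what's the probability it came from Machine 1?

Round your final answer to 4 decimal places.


Let A = from Machine 1, D = defective

Given:
- P(A) = 0.7571, P(B) = 0.2429
- P(D|A) = 0.0114, P(D|B) = 0.0450

Step 1: Find P(D)
P(D) = P(D|A)P(A) + P(D|B)P(B)
     = 0.0114 × 0.7571 + 0.0450 × 0.2429
     = 0.00863094 + 0.01093050
     = 0.01956144

Step 2: Apply Bayes' theorem
P(A|D) = P(D|A)P(A) / P(D)
       = 0.00863094 / 0.01956144
       = 0.4412


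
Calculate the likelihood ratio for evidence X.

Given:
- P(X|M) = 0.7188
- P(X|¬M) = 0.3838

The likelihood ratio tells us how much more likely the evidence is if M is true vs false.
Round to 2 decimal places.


Likelihood Ratio (LR) = P(X|M) / P(X|¬M)

LR = 0.7188 / 0.3838
   = 1.87

The evidence is 1.87 times more likely if M is true than if M is false.
LR > 1, so observing X raises the odds in favor of M.


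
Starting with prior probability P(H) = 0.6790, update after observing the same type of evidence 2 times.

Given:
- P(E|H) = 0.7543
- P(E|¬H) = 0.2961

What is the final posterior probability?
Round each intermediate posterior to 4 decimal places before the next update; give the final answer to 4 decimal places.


Sequential Bayesian updating:

Initial prior: P(H) = 0.6790

Update 1:
  P(E) = 0.7543 × 0.6790 + 0.2961 × 0.3210 = 0.51216970 + 0.09504810 = 0.60721780
  P(H|E) = 0.51216970 / 0.60721780 = 0.8435

Update 2:
  P(E) = 0.7543 × 0.8435 + 0.2961 × 0.1565 = 0.63625205 + 0.04633965 = 0.68259170
  P(H|E) = 0.63625205 / 0.68259170 = 0.9321

Final posterior: 0.9321


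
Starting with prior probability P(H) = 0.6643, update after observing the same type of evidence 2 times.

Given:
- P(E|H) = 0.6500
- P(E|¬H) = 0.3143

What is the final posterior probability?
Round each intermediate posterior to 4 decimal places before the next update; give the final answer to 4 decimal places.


Sequential Bayesian updating:

Initial prior: P(H) = 0.6643

Update 1:
  P(E) = 0.6500 × 0.6643 + 0.3143 × 0.3357 = 0.43179500 + 0.10551051 = 0.53730551
  P(H|E) = 0.43179500 / 0.53730551 = 0.8036

Update 2:
  P(E) = 0.6500 × 0.8036 + 0.3143 × 0.1964 = 0.52234000 + 0.06172852 = 0.58406852
  P(H|E) = 0.52234000 / 0.58406852 = 0.8943

Final posterior: 0.8943


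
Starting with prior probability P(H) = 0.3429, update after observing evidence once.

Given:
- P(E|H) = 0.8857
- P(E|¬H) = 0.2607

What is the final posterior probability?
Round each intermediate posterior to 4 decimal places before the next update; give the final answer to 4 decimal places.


Sequential Bayesian updating:

Initial prior: P(H) = 0.3429

Update 1:
  P(E) = 0.8857 × 0.3429 + 0.2607 × 0.6571 = 0.30370653 + 0.17130597 = 0.47501250
  P(H|E) = 0.30370653 / 0.47501250 = 0.6394

Final posterior: 0.6394


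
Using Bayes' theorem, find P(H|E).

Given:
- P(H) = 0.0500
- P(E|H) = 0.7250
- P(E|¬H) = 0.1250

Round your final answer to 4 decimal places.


Bayes' theorem: P(H|E) = P(E|H) × P(H) / P(E)

Step 1: Calculate P(E) using law of total probability
P(E) = P(E|H)P(H) + P(E|¬H)P(¬H)
     = 0.7250 × 0.0500 + 0.1250 × 0.9500
     = 0.03625000 + 0.11875000
     = 0.15500000

Step 2: Apply Bayes' theorem
P(H|E) = P(E|H) × P(H) / P(E)
       = 0.03625000 / 0.15500000
       = 0.2339


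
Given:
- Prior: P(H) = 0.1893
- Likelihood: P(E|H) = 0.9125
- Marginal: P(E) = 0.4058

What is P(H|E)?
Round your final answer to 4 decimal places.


Using Bayes' theorem:

P(H|E) = P(E|H) × P(H) / P(E)
       = 0.9125 × 0.1893 / 0.4058
       = 0.17273625 / 0.4058
       = 0.4257

The evidence strengthens our belief in H.
Prior: 0.1893 → Posterior: 0.4257


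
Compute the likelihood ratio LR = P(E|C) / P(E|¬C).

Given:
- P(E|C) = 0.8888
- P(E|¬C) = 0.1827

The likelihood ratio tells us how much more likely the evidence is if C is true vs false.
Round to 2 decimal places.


Likelihood Ratio (LR) = P(E|C) / P(E|¬C)

LR = 0.8888 / 0.1827
   = 4.86

The evidence is 4.86 times more likely if C is true than if C is false.
Because LR exceeds 1, E is evidence for C.


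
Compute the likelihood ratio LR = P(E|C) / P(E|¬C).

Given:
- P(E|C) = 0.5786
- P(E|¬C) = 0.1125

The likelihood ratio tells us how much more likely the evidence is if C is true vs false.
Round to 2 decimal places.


Likelihood Ratio (LR) = P(E|C) / P(E|¬C)

LR = 0.5786 / 0.1125
   = 5.14

The evidence is 5.14 times more likely if C is true than if C is false.
Since LR > 1, the evidence supports C over ¬C.


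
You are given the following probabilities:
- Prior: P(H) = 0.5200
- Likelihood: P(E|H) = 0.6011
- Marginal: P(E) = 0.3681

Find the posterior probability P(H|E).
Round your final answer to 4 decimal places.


Using Bayes' theorem:

P(H|E) = P(E|H) × P(H) / P(E)
       = 0.6011 × 0.5200 / 0.3681
       = 0.31257200 / 0.3681
       = 0.8491

The evidence strengthens our belief in H.
Prior: 0.5200 → Posterior: 0.8491


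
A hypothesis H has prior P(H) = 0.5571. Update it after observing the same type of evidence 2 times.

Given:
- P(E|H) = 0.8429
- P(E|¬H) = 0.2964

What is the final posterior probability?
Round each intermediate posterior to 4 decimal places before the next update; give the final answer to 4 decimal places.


Sequential Bayesian updating:

Initial prior: P(H) = 0.5571

Update 1:
  P(E) = 0.8429 × 0.5571 + 0.2964 × 0.4429 = 0.46957959 + 0.13127556 = 0.60085515
  P(H|E) = 0.46957959 / 0.60085515 = 0.7815

Update 2:
  P(E) = 0.8429 × 0.7815 + 0.2964 × 0.2185 = 0.65872635 + 0.06476340 = 0.72348975
  P(H|E) = 0.65872635 / 0.72348975 = 0.9105

Final posterior: 0.9105


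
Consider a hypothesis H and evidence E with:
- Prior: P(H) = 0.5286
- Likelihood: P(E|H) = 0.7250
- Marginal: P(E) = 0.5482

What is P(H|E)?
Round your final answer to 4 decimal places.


Using Bayes' theorem:

P(H|E) = P(E|H) × P(H) / P(E)
       = 0.7250 × 0.5286 / 0.5482
       = 0.38323500 / 0.5482
       = 0.6991

The evidence strengthens our belief in H.
Prior: 0.5286 → Posterior: 0.6991


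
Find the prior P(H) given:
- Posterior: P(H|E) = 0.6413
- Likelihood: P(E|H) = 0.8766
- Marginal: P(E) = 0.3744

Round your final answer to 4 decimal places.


From Bayes' theorem: P(H|E) = P(E|H) × P(H) / P(E)

Rearranging for P(H):
P(H) = P(H|E) × P(E) / P(E|H)
     = 0.6413 × 0.3744 / 0.8766
     = 0.24010272 / 0.8766
     = 0.2739


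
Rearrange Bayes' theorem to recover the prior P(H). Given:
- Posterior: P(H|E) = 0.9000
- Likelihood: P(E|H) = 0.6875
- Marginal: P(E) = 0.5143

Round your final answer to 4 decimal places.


From Bayes' theorem: P(H|E) = P(E|H) × P(H) / P(E)

Rearranging for P(H):
P(H) = P(H|E) × P(E) / P(E|H)
     = 0.9000 × 0.5143 / 0.6875
     = 0.46287000 / 0.6875
     = 0.6733


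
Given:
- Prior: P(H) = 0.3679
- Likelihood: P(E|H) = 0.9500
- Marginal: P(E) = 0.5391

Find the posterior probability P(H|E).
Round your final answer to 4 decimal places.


Using Bayes' theorem:

P(H|E) = P(E|H) × P(H) / P(E)
       = 0.9500 × 0.3679 / 0.5391
       = 0.34950500 / 0.5391
       = 0.6483

The evidence strengthens our belief in H.
Prior: 0.3679 → Posterior: 0.6483


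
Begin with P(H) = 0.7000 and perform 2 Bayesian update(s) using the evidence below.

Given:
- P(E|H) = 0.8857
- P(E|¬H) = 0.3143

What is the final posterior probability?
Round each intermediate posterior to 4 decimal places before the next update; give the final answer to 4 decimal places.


Sequential Bayesian updating:

Initial prior: P(H) = 0.7000

Update 1:
  P(E) = 0.8857 × 0.7000 + 0.3143 × 0.3000 = 0.61999000 + 0.09429000 = 0.71428000
  P(H|E) = 0.61999000 / 0.71428000 = 0.8680

Update 2:
  P(E) = 0.8857 × 0.8680 + 0.3143 × 0.1320 = 0.76878760 + 0.04148760 = 0.81027520
  P(H|E) = 0.76878760 / 0.81027520 = 0.9488

Final posterior: 0.9488


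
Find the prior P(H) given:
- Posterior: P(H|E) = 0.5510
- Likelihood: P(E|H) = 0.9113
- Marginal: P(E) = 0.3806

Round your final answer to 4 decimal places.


From Bayes' theorem: P(H|E) = P(E|H) × P(H) / P(E)

Rearranging for P(H):
P(H) = P(H|E) × P(E) / P(E|H)
     = 0.5510 × 0.3806 / 0.9113
     = 0.20971060 / 0.9113
     = 0.2301


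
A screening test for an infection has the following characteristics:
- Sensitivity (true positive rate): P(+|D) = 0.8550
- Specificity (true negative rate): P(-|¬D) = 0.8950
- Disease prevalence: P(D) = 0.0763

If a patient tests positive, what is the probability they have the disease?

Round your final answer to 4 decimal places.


Let D = has disease, + = positive test

Given:
- P(D) = 0.0763 (prevalence)
- P(+|D) = 0.8550 (sensitivity)
- P(-|¬D) = 0.8950 (specificity)
- P(+|¬D) = 0.1050 (false positive rate = 1 - specificity)

Step 1: Find P(+)
P(+) = P(+|D)P(D) + P(+|¬D)P(¬D)
     = 0.8550 × 0.0763 + 0.1050 × 0.9237
     = 0.06523650 + 0.09698850
     = 0.16222500

Step 2: Apply Bayes' theorem for P(D|+)
P(D|+) = P(+|D)P(D) / P(+)
       = 0.06523650 / 0.16222500
       = 0.4021


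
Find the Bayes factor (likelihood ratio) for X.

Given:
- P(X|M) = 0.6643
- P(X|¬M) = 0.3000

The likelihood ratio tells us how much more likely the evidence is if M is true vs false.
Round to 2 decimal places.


Likelihood Ratio (LR) = P(X|M) / P(X|¬M)

LR = 0.6643 / 0.3000
   = 2.21

The evidence is 2.21 times more likely if M is true than if M is false.
LR > 1, so observing X raises the odds in favor of M.


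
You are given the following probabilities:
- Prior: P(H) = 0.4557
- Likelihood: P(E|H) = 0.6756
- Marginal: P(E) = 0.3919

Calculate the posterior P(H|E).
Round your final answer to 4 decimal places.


Using Bayes' theorem:

P(H|E) = P(E|H) × P(H) / P(E)
       = 0.6756 × 0.4557 / 0.3919
       = 0.30787092 / 0.3919
       = 0.7856

The evidence strengthens our belief in H.
Prior: 0.4557 → Posterior: 0.7856


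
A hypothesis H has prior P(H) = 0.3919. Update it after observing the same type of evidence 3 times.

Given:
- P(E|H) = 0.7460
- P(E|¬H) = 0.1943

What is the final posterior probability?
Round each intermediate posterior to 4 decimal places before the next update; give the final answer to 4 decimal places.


Sequential Bayesian updating:

Initial prior: P(H) = 0.3919

Update 1:
  P(E) = 0.7460 × 0.3919 + 0.1943 × 0.6081 = 0.29235740 + 0.11815383 = 0.41051123
  P(H|E) = 0.29235740 / 0.41051123 = 0.7122

Update 2:
  P(E) = 0.7460 × 0.7122 + 0.1943 × 0.2878 = 0.53130120 + 0.05591954 = 0.58722074
  P(H|E) = 0.53130120 / 0.58722074 = 0.9048

Update 3:
  P(E) = 0.7460 × 0.9048 + 0.1943 × 0.0952 = 0.67498080 + 0.01849736 = 0.69347816
  P(H|E) = 0.67498080 / 0.69347816 = 0.9733

Final posterior: 0.9733


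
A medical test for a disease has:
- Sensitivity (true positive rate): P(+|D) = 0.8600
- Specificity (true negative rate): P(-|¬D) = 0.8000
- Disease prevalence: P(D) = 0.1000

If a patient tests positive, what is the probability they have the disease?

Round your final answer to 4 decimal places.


Let D = has disease, + = positive test

Given:
- P(D) = 0.1000 (prevalence)
- P(+|D) = 0.8600 (sensitivity)
- P(-|¬D) = 0.8000 (specificity)
- P(+|¬D) = 0.2000 (false positive rate = 1 - specificity)

Step 1: Find P(+)
P(+) = P(+|D)P(D) + P(+|¬D)P(¬D)
     = 0.8600 × 0.1000 + 0.2000 × 0.9000
     = 0.08600000 + 0.18000000
     = 0.26600000

Step 2: Apply Bayes' theorem for P(D|+)
P(D|+) = P(+|D)P(D) / P(+)
       = 0.08600000 / 0.26600000
       = 0.3233


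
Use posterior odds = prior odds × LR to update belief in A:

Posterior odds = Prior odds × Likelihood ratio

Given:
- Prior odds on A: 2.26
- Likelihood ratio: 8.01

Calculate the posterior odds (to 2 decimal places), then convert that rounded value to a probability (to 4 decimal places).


Step 1: Calculate posterior odds
Posterior odds = Prior odds × LR
               = 2.26 × 8.01
               = 18.10

Step 2: Convert to probability
P(A|E) = Posterior odds / (1 + Posterior odds)
       = 18.10 / (1 + 18.10)
       = 18.10 / 19.10
       = 0.9476

The evidence increased P(A) from 0.6933 to 0.9476.


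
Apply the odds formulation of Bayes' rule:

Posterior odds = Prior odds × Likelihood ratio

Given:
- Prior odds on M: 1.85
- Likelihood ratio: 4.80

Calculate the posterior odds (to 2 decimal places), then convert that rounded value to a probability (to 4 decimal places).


Step 1: Calculate posterior odds
Posterior odds = Prior odds × LR
               = 1.85 × 4.80
               = 8.88

Step 2: Convert to probability
P(M|E) = Posterior odds / (1 + Posterior odds)
       = 8.88 / (1 + 8.88)
       = 8.88 / 9.88
       = 0.8988

The evidence increased P(M) from 0.6491 to 0.8988.


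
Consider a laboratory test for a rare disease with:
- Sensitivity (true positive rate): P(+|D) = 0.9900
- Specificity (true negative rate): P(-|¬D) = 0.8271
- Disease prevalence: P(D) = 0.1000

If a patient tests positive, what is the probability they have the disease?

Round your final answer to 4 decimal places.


Let D = has disease, + = positive test

Given:
- P(D) = 0.1000 (prevalence)
- P(+|D) = 0.9900 (sensitivity)
- P(-|¬D) = 0.8271 (specificity)
- P(+|¬D) = 0.1729 (false positive rate = 1 - specificity)

Step 1: Find P(+)
P(+) = P(+|D)P(D) + P(+|¬D)P(¬D)
     = 0.9900 × 0.1000 + 0.1729 × 0.9000
     = 0.09900000 + 0.15561000
     = 0.25461000

Step 2: Apply Bayes' theorem for P(D|+)
P(D|+) = P(+|D)P(D) / P(+)
       = 0.09900000 / 0.25461000
       = 0.3888


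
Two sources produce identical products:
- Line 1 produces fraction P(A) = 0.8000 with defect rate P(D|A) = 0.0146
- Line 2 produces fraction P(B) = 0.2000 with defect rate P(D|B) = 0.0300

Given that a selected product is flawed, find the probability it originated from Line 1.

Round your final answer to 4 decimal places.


Let A = from Line 1, D = flawed

Given:
- P(A) = 0.8000, P(B) = 0.2000
- P(D|A) = 0.0146, P(D|B) = 0.0300

Step 1: Find P(D)
P(D) = P(D|A)P(A) + P(D|B)P(B)
     = 0.0146 × 0.8000 + 0.0300 × 0.2000
     = 0.01168000 + 0.00600000
     = 0.01768000

Step 2: Apply Bayes' theorem
P(A|D) = P(D|A)P(A) / P(D)
       = 0.01168000 / 0.01768000
       = 0.6606


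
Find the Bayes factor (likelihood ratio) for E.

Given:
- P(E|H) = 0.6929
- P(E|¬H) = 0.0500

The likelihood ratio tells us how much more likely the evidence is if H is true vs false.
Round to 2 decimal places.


Likelihood Ratio (LR) = P(E|H) / P(E|¬H)

LR = 0.6929 / 0.0500
   = 13.86

The evidence is 13.86 times more likely if H is true than if H is false.
Because LR exceeds 1, E is evidence for H.


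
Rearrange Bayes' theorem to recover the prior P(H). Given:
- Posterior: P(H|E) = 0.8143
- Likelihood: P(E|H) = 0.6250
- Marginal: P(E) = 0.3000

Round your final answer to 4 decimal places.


From Bayes' theorem: P(H|E) = P(E|H) × P(H) / P(E)

Rearranging for P(H):
P(H) = P(H|E) × P(E) / P(E|H)
     = 0.8143 × 0.3000 / 0.6250
     = 0.24429000 / 0.6250
     = 0.3909


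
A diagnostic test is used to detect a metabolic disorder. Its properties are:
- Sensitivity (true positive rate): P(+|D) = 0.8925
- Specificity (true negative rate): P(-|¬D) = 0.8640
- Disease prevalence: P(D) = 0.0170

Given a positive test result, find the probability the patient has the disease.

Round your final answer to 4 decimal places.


Let D = has disease, + = positive test

Given:
- P(D) = 0.0170 (prevalence)
- P(+|D) = 0.8925 (sensitivity)
- P(-|¬D) = 0.8640 (specificity)
- P(+|¬D) = 0.1360 (false positive rate = 1 - specificity)

Step 1: Find P(+)
P(+) = P(+|D)P(D) + P(+|¬D)P(¬D)
     = 0.8925 × 0.0170 + 0.1360 × 0.9830
     = 0.01517250 + 0.13368800
     = 0.14886050

Step 2: Apply Bayes' theorem for P(D|+)
P(D|+) = P(+|D)P(D) / P(+)
       = 0.01517250 / 0.14886050
       = 0.1019


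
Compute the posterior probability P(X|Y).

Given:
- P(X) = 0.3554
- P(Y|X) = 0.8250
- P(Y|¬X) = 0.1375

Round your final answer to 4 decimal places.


Bayes' theorem: P(X|Y) = P(Y|X) × P(X) / P(Y)

Step 1: Calculate P(Y) using law of total probability
P(Y) = P(Y|X)P(X) + P(Y|¬X)P(¬X)
     = 0.8250 × 0.3554 + 0.1375 × 0.6446
     = 0.29320500 + 0.08863250
     = 0.38183750

Step 2: Apply Bayes' theorem
P(X|Y) = P(Y|X) × P(X) / P(Y)
       = 0.29320500 / 0.38183750
       = 0.7679


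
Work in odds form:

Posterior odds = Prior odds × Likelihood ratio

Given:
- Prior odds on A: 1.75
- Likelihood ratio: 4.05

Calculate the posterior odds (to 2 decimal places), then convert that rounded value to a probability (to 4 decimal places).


Step 1: Calculate posterior odds
Posterior odds = Prior odds × LR
               = 1.75 × 4.05
               = 7.09

Step 2: Convert to probability
P(A|E) = Posterior odds / (1 + Posterior odds)
       = 7.09 / (1 + 7.09)
       = 7.09 / 8.09
       = 0.8764

The evidence increased P(A) from 0.6364 to 0.8764.


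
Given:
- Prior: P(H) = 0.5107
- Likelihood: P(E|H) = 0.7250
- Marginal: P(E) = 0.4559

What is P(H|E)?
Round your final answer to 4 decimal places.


Using Bayes' theorem:

P(H|E) = P(E|H) × P(H) / P(E)
       = 0.7250 × 0.5107 / 0.4559
       = 0.37025750 / 0.4559
       = 0.8121

The evidence strengthens our belief in H.
Prior: 0.5107 → Posterior: 0.8121


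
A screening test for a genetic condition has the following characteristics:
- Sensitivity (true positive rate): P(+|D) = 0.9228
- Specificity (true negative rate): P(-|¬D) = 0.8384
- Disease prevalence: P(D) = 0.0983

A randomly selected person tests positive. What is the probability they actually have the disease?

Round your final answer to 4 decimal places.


Let D = has disease, + = positive test

Given:
- P(D) = 0.0983 (prevalence)
- P(+|D) = 0.9228 (sensitivity)
- P(-|¬D) = 0.8384 (specificity)
- P(+|¬D) = 0.1616 (false positive rate = 1 - specificity)

Step 1: Find P(+)
P(+) = P(+|D)P(D) + P(+|¬D)P(¬D)
     = 0.9228 × 0.0983 + 0.1616 × 0.9017
     = 0.09071124 + 0.14571472
     = 0.23642596

Step 2: Apply Bayes' theorem for P(D|+)
P(D|+) = P(+|D)P(D) / P(+)
       = 0.09071124 / 0.23642596
       = 0.3837


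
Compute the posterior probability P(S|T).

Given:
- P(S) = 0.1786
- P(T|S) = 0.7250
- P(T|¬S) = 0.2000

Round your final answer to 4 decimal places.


Bayes' theorem: P(S|T) = P(T|S) × P(S) / P(T)

Step 1: Calculate P(T) using law of total probability
P(T) = P(T|S)P(S) + P(T|¬S)P(¬S)
     = 0.7250 × 0.1786 + 0.2000 × 0.8214
     = 0.12948500 + 0.16428000
     = 0.29376500

Step 2: Apply Bayes' theorem
P(S|T) = P(T|S) × P(S) / P(T)
       = 0.12948500 / 0.29376500
       = 0.4408


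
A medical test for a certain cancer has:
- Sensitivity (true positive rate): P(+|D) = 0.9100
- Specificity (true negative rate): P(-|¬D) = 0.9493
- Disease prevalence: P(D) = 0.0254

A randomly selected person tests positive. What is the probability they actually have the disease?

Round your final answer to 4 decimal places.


Let D = has disease, + = positive test

Given:
- P(D) = 0.0254 (prevalence)
- P(+|D) = 0.9100 (sensitivity)
- P(-|¬D) = 0.9493 (specificity)
- P(+|¬D) = 0.0507 (false positive rate = 1 - specificity)

Step 1: Find P(+)
P(+) = P(+|D)P(D) + P(+|¬D)P(¬D)
     = 0.9100 × 0.0254 + 0.0507 × 0.9746
     = 0.02311400 + 0.04941222
     = 0.07252622

Step 2: Apply Bayes' theorem for P(D|+)
P(D|+) = P(+|D)P(D) / P(+)
       = 0.02311400 / 0.07252622
       = 0.3187


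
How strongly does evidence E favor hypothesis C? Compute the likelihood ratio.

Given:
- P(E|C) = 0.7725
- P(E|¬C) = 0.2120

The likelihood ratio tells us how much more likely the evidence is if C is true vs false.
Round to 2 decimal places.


Likelihood Ratio (LR) = P(E|C) / P(E|¬C)

LR = 0.7725 / 0.2120
   = 3.64

The evidence is 3.64 times more likely if C is true than if C is false.
Because LR exceeds 1, E is evidence for C.


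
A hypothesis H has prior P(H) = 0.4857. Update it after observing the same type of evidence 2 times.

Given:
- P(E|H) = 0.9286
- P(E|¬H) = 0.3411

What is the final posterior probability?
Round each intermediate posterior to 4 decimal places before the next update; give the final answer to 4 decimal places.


Sequential Bayesian updating:

Initial prior: P(H) = 0.4857

Update 1:
  P(E) = 0.9286 × 0.4857 + 0.3411 × 0.5143 = 0.45102102 + 0.17542773 = 0.62644875
  P(H|E) = 0.45102102 / 0.62644875 = 0.7200

Update 2:
  P(E) = 0.9286 × 0.7200 + 0.3411 × 0.2800 = 0.66859200 + 0.09550800 = 0.76410000
  P(H|E) = 0.66859200 / 0.76410000 = 0.8750

Final posterior: 0.8750


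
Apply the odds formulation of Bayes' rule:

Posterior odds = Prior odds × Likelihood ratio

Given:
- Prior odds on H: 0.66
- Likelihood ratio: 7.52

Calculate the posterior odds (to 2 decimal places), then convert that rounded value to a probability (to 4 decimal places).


Step 1: Calculate posterior odds
Posterior odds = Prior odds × LR
               = 0.66 × 7.52
               = 4.96

Step 2: Convert to probability
P(H|E) = Posterior odds / (1 + Posterior odds)
       = 4.96 / (1 + 4.96)
       = 4.96 / 5.96
       = 0.8322

The evidence increased P(H) from 0.3976 to 0.8322.


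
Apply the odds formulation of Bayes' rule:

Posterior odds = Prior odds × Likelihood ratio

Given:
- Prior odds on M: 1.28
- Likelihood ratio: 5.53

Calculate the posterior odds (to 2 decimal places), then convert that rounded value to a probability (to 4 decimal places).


Step 1: Calculate posterior odds
Posterior odds = Prior odds × LR
               = 1.28 × 5.53
               = 7.08

Step 2: Convert to probability
P(M|E) = Posterior odds / (1 + Posterior odds)
       = 7.08 / (1 + 7.08)
       = 7.08 / 8.08
       = 0.8762

The evidence increased P(M) from 0.5614 to 0.8762.


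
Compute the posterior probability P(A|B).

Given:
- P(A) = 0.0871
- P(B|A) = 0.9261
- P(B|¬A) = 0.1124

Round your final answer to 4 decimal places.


Bayes' theorem: P(A|B) = P(B|A) × P(A) / P(B)

Step 1: Calculate P(B) using law of total probability
P(B) = P(B|A)P(A) + P(B|¬A)P(¬A)
     = 0.9261 × 0.0871 + 0.1124 × 0.9129
     = 0.08066331 + 0.10260996
     = 0.18327327

Step 2: Apply Bayes' theorem
P(A|B) = P(B|A) × P(A) / P(B)
       = 0.08066331 / 0.18327327
       = 0.4401
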